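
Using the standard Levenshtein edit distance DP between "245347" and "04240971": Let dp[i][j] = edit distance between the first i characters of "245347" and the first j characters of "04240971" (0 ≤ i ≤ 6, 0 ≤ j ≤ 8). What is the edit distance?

   ''  0  4  2  4  0  9  7  1
''  0  1  2  3  4  5  6  7  8
 2  1  1  2  2  3  4  5  6  7
 4  2  2  1  2  2  3  4  5  6
 5  3  3  2  2  3  3  4  5  6
 3  4  4  3  3  3  4  4  5  6
 4  5  5  4  4  3  4  5  5  6
 7  6  6  5  5  4  4  5  5  6

6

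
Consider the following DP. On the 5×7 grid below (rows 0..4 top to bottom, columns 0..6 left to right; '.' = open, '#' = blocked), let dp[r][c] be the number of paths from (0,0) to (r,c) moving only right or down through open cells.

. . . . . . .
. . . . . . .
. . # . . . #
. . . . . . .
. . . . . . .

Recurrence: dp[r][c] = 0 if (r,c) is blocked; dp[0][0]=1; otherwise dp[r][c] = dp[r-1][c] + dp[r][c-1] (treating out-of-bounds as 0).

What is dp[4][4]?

34

r\c   0   1   2   3   4   5   6
  0   1   1   1   1   1   1   1
  1   1   2   3   4   5   6   7
  2   1   3   0   4   9  15   0
  3   1   4   4   8  17  32  32
  4   1   5   9  17  34  66  98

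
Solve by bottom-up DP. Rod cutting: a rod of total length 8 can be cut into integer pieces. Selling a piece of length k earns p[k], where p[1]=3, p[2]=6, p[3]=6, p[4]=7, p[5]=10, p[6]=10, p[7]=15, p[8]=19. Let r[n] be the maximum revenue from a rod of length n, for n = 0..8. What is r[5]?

   n    0    1    2    3    4    5    6    7    8
r[n]    0    3    6    9   12   15   18   21   24

15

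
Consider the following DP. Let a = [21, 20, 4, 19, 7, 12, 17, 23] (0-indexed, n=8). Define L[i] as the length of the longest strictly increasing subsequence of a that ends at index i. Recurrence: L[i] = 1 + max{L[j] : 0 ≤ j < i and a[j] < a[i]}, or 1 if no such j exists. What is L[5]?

   i    0    1    2    3    4    5    6    7
a[i]   21   20    4   19    7   12   17   23
L[i]    1    1    1    2    2    3    4    5

3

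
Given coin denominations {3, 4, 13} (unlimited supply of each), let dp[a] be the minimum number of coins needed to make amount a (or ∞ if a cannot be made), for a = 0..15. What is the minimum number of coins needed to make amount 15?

 a  0  1  2  3  4  5  6  7  8  9 10 11 12 13 14 15
dp  0  -  -  1  1  -  2  2  2  3  3  3  3  1  4  4
(- denotes ∞ / unreachable)

4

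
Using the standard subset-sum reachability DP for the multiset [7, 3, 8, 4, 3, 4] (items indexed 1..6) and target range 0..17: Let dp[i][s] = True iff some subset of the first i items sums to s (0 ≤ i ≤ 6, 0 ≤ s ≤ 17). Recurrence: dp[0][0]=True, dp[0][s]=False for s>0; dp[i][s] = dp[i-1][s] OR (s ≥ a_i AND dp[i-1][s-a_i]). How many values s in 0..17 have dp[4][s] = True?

i\s   0   1   2   3   4   5   6   7   8   9  10  11  12  13  14  15  16  17
  0   T   F   F   F   F   F   F   F   F   F   F   F   F   F   F   F   F   F
  1   T   F   F   F   F   F   F   T   F   F   F   F   F   F   F   F   F   F
  2   T   F   F   T   F   F   F   T   F   F   T   F   F   F   F   F   F   F
  3   T   F   F   T   F   F   F   T   T   F   T   T   F   F   F   T   F   F
  4   T   F   F   T   T   F   F   T   T   F   T   T   T   F   T   T   F   F
  5   T   F   F   T   T   F   T   T   T   F   T   T   T   T   T   T   F   T
  6   T   F   F   T   T   F   T   T   T   F   T   T   T   T   T   T   T   T

10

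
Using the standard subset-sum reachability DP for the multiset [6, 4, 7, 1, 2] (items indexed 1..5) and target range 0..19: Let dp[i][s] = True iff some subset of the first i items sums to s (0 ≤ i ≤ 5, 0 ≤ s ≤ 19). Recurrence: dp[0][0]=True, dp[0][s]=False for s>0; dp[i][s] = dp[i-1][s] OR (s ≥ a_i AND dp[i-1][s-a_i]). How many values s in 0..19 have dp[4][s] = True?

i\s   0   1   2   3   4   5   6   7   8   9  10  11  12  13  14  15  16  17  18  19
  0   T   F   F   F   F   F   F   F   F   F   F   F   F   F   F   F   F   F   F   F
  1   T   F   F   F   F   F   T   F   F   F   F   F   F   F   F   F   F   F   F   F
  2   T   F   F   F   T   F   T   F   F   F   T   F   F   F   F   F   F   F   F   F
  3   T   F   F   F   T   F   T   T   F   F   T   T   F   T   F   F   F   T   F   F
  4   T   T   F   F   T   T   T   T   T   F   T   T   T   T   T   F   F   T   T   F
  5   T   T   T   T   T   T   T   T   T   T   T   T   T   T   T   T   T   T   T   T

14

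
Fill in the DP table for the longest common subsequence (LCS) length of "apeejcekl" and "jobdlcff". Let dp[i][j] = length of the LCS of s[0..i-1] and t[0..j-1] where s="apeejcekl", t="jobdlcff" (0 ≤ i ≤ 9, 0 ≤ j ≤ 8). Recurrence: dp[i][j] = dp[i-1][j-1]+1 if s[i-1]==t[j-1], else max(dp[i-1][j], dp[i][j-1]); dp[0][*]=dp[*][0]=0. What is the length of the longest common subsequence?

   ''  j  o  b  d  l  c  f  f
''  0  0  0  0  0  0  0  0  0
 a  0  0  0  0  0  0  0  0  0
 p  0  0  0  0  0  0  0  0  0
 e  0  0  0  0  0  0  0  0  0
 e  0  0  0  0  0  0  0  0  0
 j  0  1  1  1  1  1  1  1  1
 c  0  1  1  1  1  1  2  2  2
 e  0  1  1  1  1  1  2  2  2
 k  0  1  1  1  1  1  2  2  2
 l  0  1  1  1  1  2  2  2  2

2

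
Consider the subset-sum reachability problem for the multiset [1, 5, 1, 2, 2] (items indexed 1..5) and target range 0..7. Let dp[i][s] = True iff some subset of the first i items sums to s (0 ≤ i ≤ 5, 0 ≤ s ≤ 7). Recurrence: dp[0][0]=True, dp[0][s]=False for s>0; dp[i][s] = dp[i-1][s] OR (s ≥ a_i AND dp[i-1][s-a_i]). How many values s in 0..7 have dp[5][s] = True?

i\s   0   1   2   3   4   5   6   7
  0   T   F   F   F   F   F   F   F
  1   T   T   F   F   F   F   F   F
  2   T   T   F   F   F   T   T   F
  3   T   T   T   F   F   T   T   T
  4   T   T   T   T   T   T   T   T
  5   T   T   T   T   T   T   T   T

8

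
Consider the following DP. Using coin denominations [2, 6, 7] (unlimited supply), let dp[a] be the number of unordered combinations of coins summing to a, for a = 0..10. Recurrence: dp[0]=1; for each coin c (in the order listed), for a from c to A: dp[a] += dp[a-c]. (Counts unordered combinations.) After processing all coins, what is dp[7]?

after  coin     0     1     2     3     4     5     6     7     8     9    10
          2     1     0     1     0     1     0     1     0     1     0     1
          6     1     0     1     0     1     0     2     0     2     0     2
          7     1     0     1     0     1     0     2     1     2     1     2

1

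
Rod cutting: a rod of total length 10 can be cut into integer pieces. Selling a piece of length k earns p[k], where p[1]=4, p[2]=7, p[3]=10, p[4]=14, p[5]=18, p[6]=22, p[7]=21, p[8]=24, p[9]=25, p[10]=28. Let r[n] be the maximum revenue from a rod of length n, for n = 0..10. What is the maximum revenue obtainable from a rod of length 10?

   n    0    1    2    3    4    5    6    7    8    9   10
r[n]    0    4    8   12   16   20   24   28   32   36   40

40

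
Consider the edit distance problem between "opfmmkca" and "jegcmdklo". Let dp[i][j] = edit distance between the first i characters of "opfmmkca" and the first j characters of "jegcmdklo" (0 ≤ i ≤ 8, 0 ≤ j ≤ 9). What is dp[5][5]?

4

   ''  j  e  g  c  m  d  k  l  o
''  0  1  2  3  4  5  6  7  8  9
 o  1  1  2  3  4  5  6  7  8  8
 p  2  2  2  3  4  5  6  7  8  9
 f  3  3  3  3  4  5  6  7  8  9
 m  4  4  4  4  4  4  5  6  7  8
 m  5  5  5  5  5  4  5  6  7  8
 k  6  6  6  6  6  5  5  5  6  7
 c  7  7  7  7  6  6  6  6  6  7
 a  8  8  8  8  7  7  7  7  7  7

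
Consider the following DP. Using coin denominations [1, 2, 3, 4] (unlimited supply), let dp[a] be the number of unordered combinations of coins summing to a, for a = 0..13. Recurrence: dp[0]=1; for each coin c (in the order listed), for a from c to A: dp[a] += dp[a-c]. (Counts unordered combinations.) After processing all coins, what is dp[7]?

11

after  coin     0     1     2     3     4     5     6     7     8     9    10    11    12    13
          1     1     1     1     1     1     1     1     1     1     1     1     1     1     1
          2     1     1     2     2     3     3     4     4     5     5     6     6     7     7
          3     1     1     2     3     4     5     7     8    10    12    14    16    19    21
          4     1     1     2     3     5     6     9    11    15    18    23    27    34    39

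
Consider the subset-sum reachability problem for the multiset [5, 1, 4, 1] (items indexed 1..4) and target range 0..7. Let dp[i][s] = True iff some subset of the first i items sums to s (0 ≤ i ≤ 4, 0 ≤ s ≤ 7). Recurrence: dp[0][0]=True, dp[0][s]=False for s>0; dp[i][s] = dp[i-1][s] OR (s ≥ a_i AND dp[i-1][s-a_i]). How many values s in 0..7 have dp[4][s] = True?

7

i\s   0   1   2   3   4   5   6   7
  0   T   F   F   F   F   F   F   F
  1   T   F   F   F   F   T   F   F
  2   T   T   F   F   F   T   T   F
  3   T   T   F   F   T   T   T   F
  4   T   T   T   F   T   T   T   T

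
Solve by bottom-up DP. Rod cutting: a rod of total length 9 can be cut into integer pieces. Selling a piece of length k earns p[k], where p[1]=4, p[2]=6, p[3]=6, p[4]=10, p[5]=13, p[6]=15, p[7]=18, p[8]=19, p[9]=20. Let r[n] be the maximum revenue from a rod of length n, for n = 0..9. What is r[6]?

24

   n    0    1    2    3    4    5    6    7    8    9
r[n]    0    4    8   12   16   20   24   28   32   36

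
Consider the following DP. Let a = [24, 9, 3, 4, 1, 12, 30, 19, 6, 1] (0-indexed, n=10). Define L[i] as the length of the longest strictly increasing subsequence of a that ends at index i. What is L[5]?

3

   i    0    1    2    3    4    5    6    7    8    9
a[i]   24    9    3    4    1   12   30   19    6    1
L[i]    1    1    1    2    1    3    4    4    3    1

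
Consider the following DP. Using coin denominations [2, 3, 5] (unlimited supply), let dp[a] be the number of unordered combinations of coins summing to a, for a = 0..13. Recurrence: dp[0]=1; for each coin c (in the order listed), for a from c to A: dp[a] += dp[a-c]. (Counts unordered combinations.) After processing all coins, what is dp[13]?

5

after  coin     0     1     2     3     4     5     6     7     8     9    10    11    12    13
          2     1     0     1     0     1     0     1     0     1     0     1     0     1     0
          3     1     0     1     1     1     1     2     1     2     2     2     2     3     2
          5     1     0     1     1     1     2     2     2     3     3     4     4     5     5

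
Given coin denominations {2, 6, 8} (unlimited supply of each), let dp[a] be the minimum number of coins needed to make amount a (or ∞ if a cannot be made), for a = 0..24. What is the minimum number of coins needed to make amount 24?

 a  0  1  2  3  4  5  6  7  8  9 10 11 12 13 14 15 16 17 18 19 20 21 22 23 24
dp  0  -  1  -  2  -  1  -  1  -  2  -  2  -  2  -  2  -  3  -  3  -  3  -  3
(- denotes ∞ / unreachable)

3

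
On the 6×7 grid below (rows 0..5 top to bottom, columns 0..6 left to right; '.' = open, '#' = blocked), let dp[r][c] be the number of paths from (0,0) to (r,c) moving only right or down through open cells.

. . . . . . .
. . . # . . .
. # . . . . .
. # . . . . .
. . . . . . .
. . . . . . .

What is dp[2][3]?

r\c   0   1   2   3   4   5   6
  0   1   1   1   1   1   1   1
  1   1   2   3   0   1   2   3
  2   1   0   3   3   4   6   9
  3   1   0   3   6  10  16  25
  4   1   1   4  10  20  36  61
  5   1   2   6  16  36  72 133

3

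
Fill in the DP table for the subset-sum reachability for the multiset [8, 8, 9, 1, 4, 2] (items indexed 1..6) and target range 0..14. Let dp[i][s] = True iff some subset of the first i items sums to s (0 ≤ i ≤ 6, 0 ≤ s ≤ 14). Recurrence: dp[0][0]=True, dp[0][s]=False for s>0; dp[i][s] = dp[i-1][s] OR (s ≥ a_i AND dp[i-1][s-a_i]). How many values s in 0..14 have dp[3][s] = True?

3

i\s   0   1   2   3   4   5   6   7   8   9  10  11  12  13  14
  0   T   F   F   F   F   F   F   F   F   F   F   F   F   F   F
  1   T   F   F   F   F   F   F   F   T   F   F   F   F   F   F
  2   T   F   F   F   F   F   F   F   T   F   F   F   F   F   F
  3   T   F   F   F   F   F   F   F   T   T   F   F   F   F   F
  4   T   T   F   F   F   F   F   F   T   T   T   F   F   F   F
  5   T   T   F   F   T   T   F   F   T   T   T   F   T   T   T
  6   T   T   T   T   T   T   T   T   T   T   T   T   T   T   T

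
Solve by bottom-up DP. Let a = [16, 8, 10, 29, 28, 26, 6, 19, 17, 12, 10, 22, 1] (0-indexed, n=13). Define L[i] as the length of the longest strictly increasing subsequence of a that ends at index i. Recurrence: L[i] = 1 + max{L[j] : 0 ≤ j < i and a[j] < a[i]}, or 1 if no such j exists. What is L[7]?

3

   i    0    1    2    3    4    5    6    7    8    9   10   11   12
a[i]   16    8   10   29   28   26    6   19   17   12   10   22    1
L[i]    1    1    2    3    3    3    1    3    3    3    2    4    1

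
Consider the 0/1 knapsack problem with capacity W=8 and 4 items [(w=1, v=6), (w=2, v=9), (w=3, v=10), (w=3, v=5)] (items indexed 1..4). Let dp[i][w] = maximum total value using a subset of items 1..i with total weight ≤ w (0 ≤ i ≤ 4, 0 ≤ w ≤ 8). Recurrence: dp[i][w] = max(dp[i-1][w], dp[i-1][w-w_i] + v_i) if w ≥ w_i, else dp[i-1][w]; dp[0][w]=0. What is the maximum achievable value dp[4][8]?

i\w   0   1   2   3   4   5   6   7   8
  0   0   0   0   0   0   0   0   0   0
  1   0   6   6   6   6   6   6   6   6
  2   0   6   9  15  15  15  15  15  15
  3   0   6   9  15  16  19  25  25  25
  4   0   6   9  15  16  19  25  25  25

25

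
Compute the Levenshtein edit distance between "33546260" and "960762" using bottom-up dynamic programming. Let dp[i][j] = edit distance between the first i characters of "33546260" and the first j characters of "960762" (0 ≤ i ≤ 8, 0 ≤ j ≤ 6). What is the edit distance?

   ''  9  6  0  7  6  2
''  0  1  2  3  4  5  6
 3  1  1  2  3  4  5  6
 3  2  2  2  3  4  5  6
 5  3  3  3  3  4  5  6
 4  4  4  4  4  4  5  6
 6  5  5  4  5  5  4  5
 2  6  6  5  5  6  5  4
 6  7  7  6  6  6  6  5
 0  8  8  7  6  7  7  6

6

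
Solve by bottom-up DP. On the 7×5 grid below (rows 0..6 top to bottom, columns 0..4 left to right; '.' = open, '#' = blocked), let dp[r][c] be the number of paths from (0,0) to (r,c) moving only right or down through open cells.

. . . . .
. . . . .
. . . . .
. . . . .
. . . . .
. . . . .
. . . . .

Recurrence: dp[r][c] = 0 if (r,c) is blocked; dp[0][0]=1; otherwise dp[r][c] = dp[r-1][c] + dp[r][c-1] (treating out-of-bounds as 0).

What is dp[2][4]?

r\c   0   1   2   3   4
  0   1   1   1   1   1
  1   1   2   3   4   5
  2   1   3   6  10  15
  3   1   4  10  20  35
  4   1   5  15  35  70
  5   1   6  21  56 126
  6   1   7  28  84 210

15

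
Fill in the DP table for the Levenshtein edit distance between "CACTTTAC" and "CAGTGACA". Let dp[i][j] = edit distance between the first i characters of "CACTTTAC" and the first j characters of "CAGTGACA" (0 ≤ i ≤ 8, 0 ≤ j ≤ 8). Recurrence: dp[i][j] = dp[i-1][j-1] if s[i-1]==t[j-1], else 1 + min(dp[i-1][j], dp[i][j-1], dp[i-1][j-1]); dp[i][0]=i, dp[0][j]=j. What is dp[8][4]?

   ''  C  A  G  T  G  A  C  A
''  0  1  2  3  4  5  6  7  8
 C  1  0  1  2  3  4  5  6  7
 A  2  1  0  1  2  3  4  5  6
 C  3  2  1  1  2  3  4  4  5
 T  4  3  2  2  1  2  3  4  5
 T  5  4  3  3  2  2  3  4  5
 T  6  5  4  4  3  3  3  4  5
 A  7  6  5  5  4  4  3  4  4
 C  8  7  6  6  5  5  4  3  4

5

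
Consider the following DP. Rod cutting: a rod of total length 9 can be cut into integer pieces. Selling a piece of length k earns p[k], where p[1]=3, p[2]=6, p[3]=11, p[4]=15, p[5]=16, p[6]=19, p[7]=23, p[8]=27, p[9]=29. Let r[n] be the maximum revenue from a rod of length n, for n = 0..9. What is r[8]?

30

   n    0    1    2    3    4    5    6    7    8    9
r[n]    0    3    6   11   15   18   22   26   30   33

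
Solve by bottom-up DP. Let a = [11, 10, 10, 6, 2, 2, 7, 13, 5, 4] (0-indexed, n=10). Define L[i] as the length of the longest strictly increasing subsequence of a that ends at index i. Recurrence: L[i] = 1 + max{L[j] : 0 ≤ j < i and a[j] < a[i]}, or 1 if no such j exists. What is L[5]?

   i    0    1    2    3    4    5    6    7    8    9
a[i]   11   10   10    6    2    2    7   13    5    4
L[i]    1    1    1    1    1    1    2    3    2    2

1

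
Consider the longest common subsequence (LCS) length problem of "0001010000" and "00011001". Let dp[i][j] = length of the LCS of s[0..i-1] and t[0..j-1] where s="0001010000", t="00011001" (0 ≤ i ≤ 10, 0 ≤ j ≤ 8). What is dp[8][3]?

3

   ''  0  0  0  1  1  0  0  1
''  0  0  0  0  0  0  0  0  0
 0  0  1  1  1  1  1  1  1  1
 0  0  1  2  2  2  2  2  2  2
 0  0  1  2  3  3  3  3  3  3
 1  0  1  2  3  4  4  4  4  4
 0  0  1  2  3  4  4  5  5  5
 1  0  1  2  3  4  5  5  5  6
 0  0  1  2  3  4  5  6  6  6
 0  0  1  2  3  4  5  6  7  7
 0  0  1  2  3  4  5  6  7  7
 0  0  1  2  3  4  5  6  7  7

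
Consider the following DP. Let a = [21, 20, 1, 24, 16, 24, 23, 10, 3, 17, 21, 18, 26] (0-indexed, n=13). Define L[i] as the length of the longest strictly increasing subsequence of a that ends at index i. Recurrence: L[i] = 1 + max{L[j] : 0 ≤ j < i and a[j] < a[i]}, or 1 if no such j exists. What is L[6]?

3

   i    0    1    2    3    4    5    6    7    8    9   10   11   12
a[i]   21   20    1   24   16   24   23   10    3   17   21   18   26
L[i]    1    1    1    2    2    3    3    2    2    3    4    4    5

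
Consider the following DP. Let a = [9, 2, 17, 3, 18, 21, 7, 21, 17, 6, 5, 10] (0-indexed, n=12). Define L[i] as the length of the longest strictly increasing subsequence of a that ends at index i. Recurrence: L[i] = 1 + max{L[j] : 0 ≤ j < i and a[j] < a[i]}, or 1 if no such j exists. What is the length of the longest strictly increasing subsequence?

   i    0    1    2    3    4    5    6    7    8    9   10   11
a[i]    9    2   17    3   18   21    7   21   17    6    5   10
L[i]    1    1    2    2    3    4    3    4    4    3    3    4

4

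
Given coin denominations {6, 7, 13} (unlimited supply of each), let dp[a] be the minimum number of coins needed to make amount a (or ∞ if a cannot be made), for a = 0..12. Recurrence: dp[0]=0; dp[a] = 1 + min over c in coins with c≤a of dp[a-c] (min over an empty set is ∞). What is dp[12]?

2

 a  0  1  2  3  4  5  6  7  8  9 10 11 12
dp  0  -  -  -  -  -  1  1  -  -  -  -  2
(- denotes ∞ / unreachable)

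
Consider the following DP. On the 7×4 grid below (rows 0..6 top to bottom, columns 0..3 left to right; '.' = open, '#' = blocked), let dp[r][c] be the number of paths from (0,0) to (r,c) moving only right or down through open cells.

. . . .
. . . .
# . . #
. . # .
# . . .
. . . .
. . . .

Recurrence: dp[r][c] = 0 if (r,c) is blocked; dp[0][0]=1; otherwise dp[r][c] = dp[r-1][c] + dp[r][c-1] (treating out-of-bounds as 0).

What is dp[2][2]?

5

r\c   0   1   2   3
  0   1   1   1   1
  1   1   2   3   4
  2   0   2   5   0
  3   0   2   0   0
  4   0   2   2   2
  5   0   2   4   6
  6   0   2   6  12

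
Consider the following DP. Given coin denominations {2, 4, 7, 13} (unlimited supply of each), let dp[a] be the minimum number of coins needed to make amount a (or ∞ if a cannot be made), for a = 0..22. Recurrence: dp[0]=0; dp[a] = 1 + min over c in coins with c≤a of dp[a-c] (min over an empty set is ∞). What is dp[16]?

3

 a  0  1  2  3  4  5  6  7  8  9 10 11 12 13 14 15 16 17 18 19 20 21 22
dp  0  -  1  -  1  -  2  1  2  2  3  2  3  1  2  2  3  2  3  3  2  3  3
(- denotes ∞ / unreachable)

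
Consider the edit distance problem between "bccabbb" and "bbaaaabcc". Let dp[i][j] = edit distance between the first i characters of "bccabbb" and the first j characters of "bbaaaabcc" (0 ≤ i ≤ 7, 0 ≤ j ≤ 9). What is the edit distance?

6

   ''  b  b  a  a  a  a  b  c  c
''  0  1  2  3  4  5  6  7  8  9
 b  1  0  1  2  3  4  5  6  7  8
 c  2  1  1  2  3  4  5  6  6  7
 c  3  2  2  2  3  4  5  6  6  6
 a  4  3  3  2  2  3  4  5  6  7
 b  5  4  3  3  3  3  4  4  5  6
 b  6  5  4  4  4  4  4  4  5  6
 b  7  6  5  5  5  5  5  4  5  6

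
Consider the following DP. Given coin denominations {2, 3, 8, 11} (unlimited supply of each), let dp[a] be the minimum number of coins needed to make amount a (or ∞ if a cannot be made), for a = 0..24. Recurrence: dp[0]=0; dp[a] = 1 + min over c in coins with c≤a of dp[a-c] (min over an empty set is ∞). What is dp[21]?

 a  0  1  2  3  4  5  6  7  8  9 10 11 12 13 14 15 16 17 18 19 20 21 22 23 24
dp  0  -  1  1  2  2  2  3  1  3  2  1  3  2  2  3  2  3  3  2  4  3  2  4  3
(- denotes ∞ / unreachable)

3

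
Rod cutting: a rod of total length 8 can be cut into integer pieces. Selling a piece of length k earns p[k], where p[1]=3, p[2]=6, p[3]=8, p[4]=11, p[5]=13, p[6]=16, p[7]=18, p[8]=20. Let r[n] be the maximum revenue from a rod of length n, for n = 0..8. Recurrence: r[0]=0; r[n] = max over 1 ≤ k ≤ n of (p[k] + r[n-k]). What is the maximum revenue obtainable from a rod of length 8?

24

   n    0    1    2    3    4    5    6    7    8
r[n]    0    3    6    9   12   15   18   21   24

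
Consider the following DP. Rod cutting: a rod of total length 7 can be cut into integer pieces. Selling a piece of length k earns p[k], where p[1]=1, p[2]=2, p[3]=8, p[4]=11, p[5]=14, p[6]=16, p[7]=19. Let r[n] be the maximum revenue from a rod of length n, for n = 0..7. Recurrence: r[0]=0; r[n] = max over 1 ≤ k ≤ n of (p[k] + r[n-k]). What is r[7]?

   n    0    1    2    3    4    5    6    7
r[n]    0    1    2    8   11   14   16   19

19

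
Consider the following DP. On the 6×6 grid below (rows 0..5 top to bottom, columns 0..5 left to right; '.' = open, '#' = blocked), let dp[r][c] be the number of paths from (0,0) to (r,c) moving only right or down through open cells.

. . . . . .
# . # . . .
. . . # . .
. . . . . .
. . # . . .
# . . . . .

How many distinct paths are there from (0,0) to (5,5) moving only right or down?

r\c   0   1   2   3   4   5
  0   1   1   1   1   1   1
  1   0   1   0   1   2   3
  2   0   1   1   0   2   5
  3   0   1   2   2   4   9
  4   0   1   0   2   6  15
  5   0   1   1   3   9  24

24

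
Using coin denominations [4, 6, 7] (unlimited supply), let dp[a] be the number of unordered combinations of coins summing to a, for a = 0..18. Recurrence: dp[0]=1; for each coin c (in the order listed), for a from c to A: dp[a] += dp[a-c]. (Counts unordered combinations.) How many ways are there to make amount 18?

after  coin     0     1     2     3     4     5     6     7     8     9    10    11    12    13    14    15    16    17    18
          4     1     0     0     0     1     0     0     0     1     0     0     0     1     0     0     0     1     0     0
          6     1     0     0     0     1     0     1     0     1     0     1     0     2     0     1     0     2     0     2
          7     1     0     0     0     1     0     1     1     1     0     1     1     2     1     2     1     2     1     3

3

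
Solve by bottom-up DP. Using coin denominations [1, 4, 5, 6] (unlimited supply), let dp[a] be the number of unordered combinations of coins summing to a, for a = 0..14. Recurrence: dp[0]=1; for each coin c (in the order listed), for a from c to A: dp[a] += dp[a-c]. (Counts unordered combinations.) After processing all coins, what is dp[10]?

after  coin     0     1     2     3     4     5     6     7     8     9    10    11    12    13    14
          1     1     1     1     1     1     1     1     1     1     1     1     1     1     1     1
          4     1     1     1     1     2     2     2     2     3     3     3     3     4     4     4
          5     1     1     1     1     2     3     3     3     4     5     6     6     7     8     9
          6     1     1     1     1     2     3     4     4     5     6     8     9    11    12    14

8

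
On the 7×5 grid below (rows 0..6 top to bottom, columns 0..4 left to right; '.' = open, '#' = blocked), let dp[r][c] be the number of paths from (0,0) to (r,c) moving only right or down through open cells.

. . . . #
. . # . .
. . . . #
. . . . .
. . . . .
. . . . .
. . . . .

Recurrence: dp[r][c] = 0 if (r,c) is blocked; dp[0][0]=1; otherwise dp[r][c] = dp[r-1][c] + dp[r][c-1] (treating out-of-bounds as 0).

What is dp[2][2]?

r\c   0   1   2   3   4
  0   1   1   1   1   0
  1   1   2   0   1   1
  2   1   3   3   4   0
  3   1   4   7  11  11
  4   1   5  12  23  34
  5   1   6  18  41  75
  6   1   7  25  66 141

3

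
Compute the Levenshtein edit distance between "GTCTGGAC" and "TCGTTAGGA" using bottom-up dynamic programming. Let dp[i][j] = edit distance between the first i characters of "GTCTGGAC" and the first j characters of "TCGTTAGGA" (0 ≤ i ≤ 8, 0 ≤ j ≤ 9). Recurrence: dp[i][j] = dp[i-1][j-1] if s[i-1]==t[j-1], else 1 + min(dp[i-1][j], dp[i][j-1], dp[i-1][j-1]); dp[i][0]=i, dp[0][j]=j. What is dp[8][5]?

5

   ''  T  C  G  T  T  A  G  G  A
''  0  1  2  3  4  5  6  7  8  9
 G  1  1  2  2  3  4  5  6  7  8
 T  2  1  2  3  2  3  4  5  6  7
 C  3  2  1  2  3  3  4  5  6  7
 T  4  3  2  2  2  3  4  5  6  7
 G  5  4  3  2  3  3  4  4  5  6
 G  6  5  4  3  3  4  4  4  4  5
 A  7  6  5  4  4  4  4  5  5  4
 C  8  7  6  5  5  5  5  5  6  5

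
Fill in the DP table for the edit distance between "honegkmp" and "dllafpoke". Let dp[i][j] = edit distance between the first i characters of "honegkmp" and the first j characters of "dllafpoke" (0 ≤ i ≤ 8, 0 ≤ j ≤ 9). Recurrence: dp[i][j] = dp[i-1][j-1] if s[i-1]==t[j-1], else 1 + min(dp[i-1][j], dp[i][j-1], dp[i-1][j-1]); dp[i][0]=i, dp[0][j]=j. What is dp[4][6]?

   ''  d  l  l  a  f  p  o  k  e
''  0  1  2  3  4  5  6  7  8  9
 h  1  1  2  3  4  5  6  7  8  9
 o  2  2  2  3  4  5  6  6  7  8
 n  3  3  3  3  4  5  6  7  7  8
 e  4  4  4  4  4  5  6  7  8  7
 g  5  5  5  5  5  5  6  7  8  8
 k  6  6  6  6  6  6  6  7  7  8
 m  7  7  7  7  7  7  7  7  8  8
 p  8  8  8  8  8  8  7  8  8  9

6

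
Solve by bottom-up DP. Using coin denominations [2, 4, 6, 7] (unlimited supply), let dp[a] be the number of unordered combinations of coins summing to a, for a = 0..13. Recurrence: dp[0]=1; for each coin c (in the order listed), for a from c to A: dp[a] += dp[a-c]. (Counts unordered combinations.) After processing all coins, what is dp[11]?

after  coin     0     1     2     3     4     5     6     7     8     9    10    11    12    13
          2     1     0     1     0     1     0     1     0     1     0     1     0     1     0
          4     1     0     1     0     2     0     2     0     3     0     3     0     4     0
          6     1     0     1     0     2     0     3     0     4     0     5     0     7     0
          7     1     0     1     0     2     0     3     1     4     1     5     2     7     3

2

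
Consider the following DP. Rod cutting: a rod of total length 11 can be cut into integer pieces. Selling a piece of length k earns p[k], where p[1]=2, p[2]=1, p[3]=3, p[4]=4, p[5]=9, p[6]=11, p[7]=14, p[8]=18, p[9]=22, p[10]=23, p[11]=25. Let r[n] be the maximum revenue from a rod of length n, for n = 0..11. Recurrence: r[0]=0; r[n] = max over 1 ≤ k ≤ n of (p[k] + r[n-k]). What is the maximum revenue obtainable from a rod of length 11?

   n    0    1    2    3    4    5    6    7    8    9   10   11
r[n]    0    2    4    6    8   10   12   14   18   22   24   26

26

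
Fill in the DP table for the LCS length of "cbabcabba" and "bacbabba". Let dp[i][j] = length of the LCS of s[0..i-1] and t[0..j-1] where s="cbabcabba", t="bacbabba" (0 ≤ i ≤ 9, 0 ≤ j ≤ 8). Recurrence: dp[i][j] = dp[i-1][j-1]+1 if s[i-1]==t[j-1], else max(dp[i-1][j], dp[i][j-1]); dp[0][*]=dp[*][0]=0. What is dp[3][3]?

   ''  b  a  c  b  a  b  b  a
''  0  0  0  0  0  0  0  0  0
 c  0  0  0  1  1  1  1  1  1
 b  0  1  1  1  2  2  2  2  2
 a  0  1  2  2  2  3  3  3  3
 b  0  1  2  2  3  3  4  4  4
 c  0  1  2  3  3  3  4  4  4
 a  0  1  2  3  3  4  4  4  5
 b  0  1  2  3  4  4  5  5  5
 b  0  1  2  3  4  4  5  6  6
 a  0  1  2  3  4  5  5  6  7

2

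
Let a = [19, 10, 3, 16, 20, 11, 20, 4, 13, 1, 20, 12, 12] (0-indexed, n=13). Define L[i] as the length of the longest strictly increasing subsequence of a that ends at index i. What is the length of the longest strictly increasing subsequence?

4

   i    0    1    2    3    4    5    6    7    8    9   10   11   12
a[i]   19   10    3   16   20   11   20    4   13    1   20   12   12
L[i]    1    1    1    2    3    2    3    2    3    1    4    3    3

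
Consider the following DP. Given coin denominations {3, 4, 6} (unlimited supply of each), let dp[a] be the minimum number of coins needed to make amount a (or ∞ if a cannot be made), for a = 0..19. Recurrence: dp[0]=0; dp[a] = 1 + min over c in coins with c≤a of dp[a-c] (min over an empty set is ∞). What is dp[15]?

 a  0  1  2  3  4  5  6  7  8  9 10 11 12 13 14 15 16 17 18 19
dp  0  -  -  1  1  -  1  2  2  2  2  3  2  3  3  3  3  4  3  4
(- denotes ∞ / unreachable)

3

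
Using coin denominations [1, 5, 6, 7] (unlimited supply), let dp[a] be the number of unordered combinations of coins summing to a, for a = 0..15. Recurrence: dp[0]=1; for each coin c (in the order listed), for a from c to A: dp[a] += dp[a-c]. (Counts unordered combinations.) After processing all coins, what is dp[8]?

4

after  coin     0     1     2     3     4     5     6     7     8     9    10    11    12    13    14    15
          1     1     1     1     1     1     1     1     1     1     1     1     1     1     1     1     1
          5     1     1     1     1     1     2     2     2     2     2     3     3     3     3     3     4
          6     1     1     1     1     1     2     3     3     3     3     4     5     6     6     6     7
          7     1     1     1     1     1     2     3     4     4     4     5     6     8     9    10    11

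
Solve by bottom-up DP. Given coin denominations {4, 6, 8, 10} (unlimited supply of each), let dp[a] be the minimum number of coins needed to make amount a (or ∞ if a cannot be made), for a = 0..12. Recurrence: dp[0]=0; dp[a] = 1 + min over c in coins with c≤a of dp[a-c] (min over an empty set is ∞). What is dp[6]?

 a  0  1  2  3  4  5  6  7  8  9 10 11 12
dp  0  -  -  -  1  -  1  -  1  -  1  -  2
(- denotes ∞ / unreachable)

1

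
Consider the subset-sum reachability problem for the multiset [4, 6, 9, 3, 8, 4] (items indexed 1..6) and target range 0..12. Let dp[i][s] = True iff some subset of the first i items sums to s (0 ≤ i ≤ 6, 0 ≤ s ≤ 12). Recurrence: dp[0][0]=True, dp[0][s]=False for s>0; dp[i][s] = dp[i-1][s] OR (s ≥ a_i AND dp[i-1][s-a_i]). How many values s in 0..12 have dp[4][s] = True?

8

i\s   0   1   2   3   4   5   6   7   8   9  10  11  12
  0   T   F   F   F   F   F   F   F   F   F   F   F   F
  1   T   F   F   F   T   F   F   F   F   F   F   F   F
  2   T   F   F   F   T   F   T   F   F   F   T   F   F
  3   T   F   F   F   T   F   T   F   F   T   T   F   F
  4   T   F   F   T   T   F   T   T   F   T   T   F   T
  5   T   F   F   T   T   F   T   T   T   T   T   T   T
  6   T   F   F   T   T   F   T   T   T   T   T   T   T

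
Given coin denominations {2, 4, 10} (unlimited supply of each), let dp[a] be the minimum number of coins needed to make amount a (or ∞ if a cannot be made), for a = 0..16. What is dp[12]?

 a  0  1  2  3  4  5  6  7  8  9 10 11 12 13 14 15 16
dp  0  -  1  -  1  -  2  -  2  -  1  -  2  -  2  -  3
(- denotes ∞ / unreachable)

2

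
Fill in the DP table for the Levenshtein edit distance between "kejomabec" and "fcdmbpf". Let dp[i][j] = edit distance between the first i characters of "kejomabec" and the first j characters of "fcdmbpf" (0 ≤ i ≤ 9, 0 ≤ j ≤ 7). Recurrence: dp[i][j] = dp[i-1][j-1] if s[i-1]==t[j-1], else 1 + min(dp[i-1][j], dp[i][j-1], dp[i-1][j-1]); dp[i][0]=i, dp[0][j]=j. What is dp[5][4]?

   ''  f  c  d  m  b  p  f
''  0  1  2  3  4  5  6  7
 k  1  1  2  3  4  5  6  7
 e  2  2  2  3  4  5  6  7
 j  3  3  3  3  4  5  6  7
 o  4  4  4  4  4  5  6  7
 m  5  5  5  5  4  5  6  7
 a  6  6  6  6  5  5  6  7
 b  7  7  7  7  6  5  6  7
 e  8  8  8  8  7  6  6  7
 c  9  9  8  9  8  7  7  7

4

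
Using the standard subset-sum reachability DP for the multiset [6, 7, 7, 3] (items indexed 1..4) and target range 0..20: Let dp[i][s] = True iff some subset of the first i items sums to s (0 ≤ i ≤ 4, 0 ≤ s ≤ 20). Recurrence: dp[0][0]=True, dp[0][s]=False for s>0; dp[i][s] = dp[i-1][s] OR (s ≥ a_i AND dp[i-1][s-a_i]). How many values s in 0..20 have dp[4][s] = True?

i\s   0   1   2   3   4   5   6   7   8   9  10  11  12  13  14  15  16  17  18  19  20
  0   T   F   F   F   F   F   F   F   F   F   F   F   F   F   F   F   F   F   F   F   F
  1   T   F   F   F   F   F   T   F   F   F   F   F   F   F   F   F   F   F   F   F   F
  2   T   F   F   F   F   F   T   T   F   F   F   F   F   T   F   F   F   F   F   F   F
  3   T   F   F   F   F   F   T   T   F   F   F   F   F   T   T   F   F   F   F   F   T
  4   T   F   F   T   F   F   T   T   F   T   T   F   F   T   T   F   T   T   F   F   T

11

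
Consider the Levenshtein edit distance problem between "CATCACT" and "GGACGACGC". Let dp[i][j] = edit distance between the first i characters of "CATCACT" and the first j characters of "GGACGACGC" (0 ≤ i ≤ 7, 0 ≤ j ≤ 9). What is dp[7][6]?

   ''  G  G  A  C  G  A  C  G  C
''  0  1  2  3  4  5  6  7  8  9
 C  1  1  2  3  3  4  5  6  7  8
 A  2  2  2  2  3  4  4  5  6  7
 T  3  3  3  3  3  4  5  5  6  7
 C  4  4  4  4  3  4  5  5  6  6
 A  5  5  5  4  4  4  4  5  6  7
 C  6  6  6  5  4  5  5  4  5  6
 T  7  7  7  6  5  5  6  5  5  6

6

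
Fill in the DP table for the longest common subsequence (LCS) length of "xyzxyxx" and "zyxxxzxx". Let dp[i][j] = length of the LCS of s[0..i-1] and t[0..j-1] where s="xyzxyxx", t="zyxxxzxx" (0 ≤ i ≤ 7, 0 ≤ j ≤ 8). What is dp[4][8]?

   ''  z  y  x  x  x  z  x  x
''  0  0  0  0  0  0  0  0  0
 x  0  0  0  1  1  1  1  1  1
 y  0  0  1  1  1  1  1  1  1
 z  0  1  1  1  1  1  2  2  2
 x  0  1  1  2  2  2  2  3  3
 y  0  1  2  2  2  2  2  3  3
 x  0  1  2  3  3  3  3  3  4
 x  0  1  2  3  4  4  4  4  4

3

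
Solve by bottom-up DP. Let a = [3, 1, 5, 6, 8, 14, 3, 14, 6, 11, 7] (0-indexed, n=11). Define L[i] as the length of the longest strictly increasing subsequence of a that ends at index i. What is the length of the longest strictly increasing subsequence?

5

   i    0    1    2    3    4    5    6    7    8    9   10
a[i]    3    1    5    6    8   14    3   14    6   11    7
L[i]    1    1    2    3    4    5    2    5    3    5    4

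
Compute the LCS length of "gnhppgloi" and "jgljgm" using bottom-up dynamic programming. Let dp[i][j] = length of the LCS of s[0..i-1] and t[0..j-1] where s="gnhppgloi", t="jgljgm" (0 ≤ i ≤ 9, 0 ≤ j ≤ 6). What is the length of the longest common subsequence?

2

   ''  j  g  l  j  g  m
''  0  0  0  0  0  0  0
 g  0  0  1  1  1  1  1
 n  0  0  1  1  1  1  1
 h  0  0  1  1  1  1  1
 p  0  0  1  1  1  1  1
 p  0  0  1  1  1  1  1
 g  0  0  1  1  1  2  2
 l  0  0  1  2  2  2  2
 o  0  0  1  2  2  2  2
 i  0  0  1  2  2  2  2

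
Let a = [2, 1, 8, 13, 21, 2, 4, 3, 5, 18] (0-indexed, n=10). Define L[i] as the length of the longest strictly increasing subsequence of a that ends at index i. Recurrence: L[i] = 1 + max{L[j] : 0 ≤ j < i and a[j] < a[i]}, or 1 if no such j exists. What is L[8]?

4

   i    0    1    2    3    4    5    6    7    8    9
a[i]    2    1    8   13   21    2    4    3    5   18
L[i]    1    1    2    3    4    2    3    3    4    5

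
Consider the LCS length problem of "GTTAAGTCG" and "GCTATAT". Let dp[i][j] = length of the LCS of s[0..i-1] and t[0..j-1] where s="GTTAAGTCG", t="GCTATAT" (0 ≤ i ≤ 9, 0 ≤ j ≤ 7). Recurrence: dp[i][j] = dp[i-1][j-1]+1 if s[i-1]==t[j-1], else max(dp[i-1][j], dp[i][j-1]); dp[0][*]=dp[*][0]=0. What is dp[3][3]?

   ''  G  C  T  A  T  A  T
''  0  0  0  0  0  0  0  0
 G  0  1  1  1  1  1  1  1
 T  0  1  1  2  2  2  2  2
 T  0  1  1  2  2  3  3  3
 A  0  1  1  2  3  3  4  4
 A  0  1  1  2  3  3  4  4
 G  0  1  1  2  3  3  4  4
 T  0  1  1  2  3  4  4  5
 C  0  1  2  2  3  4  4  5
 G  0  1  2  2  3  4  4  5

2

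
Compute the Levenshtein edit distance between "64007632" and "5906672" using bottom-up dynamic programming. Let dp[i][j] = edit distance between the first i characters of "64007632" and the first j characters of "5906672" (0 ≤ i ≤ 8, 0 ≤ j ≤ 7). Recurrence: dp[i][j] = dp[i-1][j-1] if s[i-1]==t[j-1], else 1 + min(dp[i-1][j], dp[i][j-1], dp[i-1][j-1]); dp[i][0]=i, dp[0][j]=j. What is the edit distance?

5

   ''  5  9  0  6  6  7  2
''  0  1  2  3  4  5  6  7
 6  1  1  2  3  3  4  5  6
 4  2  2  2  3  4  4  5  6
 0  3  3  3  2  3  4  5  6
 0  4  4  4  3  3  4  5  6
 7  5  5  5  4  4  4  4  5
 6  6  6  6  5  4  4  5  5
 3  7  7  7  6  5  5  5  6
 2  8  8  8  7  6  6  6  5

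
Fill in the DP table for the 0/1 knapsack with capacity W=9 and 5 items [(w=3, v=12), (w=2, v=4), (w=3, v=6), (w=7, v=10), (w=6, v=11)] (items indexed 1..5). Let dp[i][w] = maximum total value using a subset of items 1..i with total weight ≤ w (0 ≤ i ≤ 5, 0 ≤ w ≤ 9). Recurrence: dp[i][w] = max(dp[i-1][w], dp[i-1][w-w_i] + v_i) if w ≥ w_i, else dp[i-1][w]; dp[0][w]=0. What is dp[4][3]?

12

i\w   0   1   2   3   4   5   6   7   8   9
  0   0   0   0   0   0   0   0   0   0   0
  1   0   0   0  12  12  12  12  12  12  12
  2   0   0   4  12  12  16  16  16  16  16
  3   0   0   4  12  12  16  18  18  22  22
  4   0   0   4  12  12  16  18  18  22  22
  5   0   0   4  12  12  16  18  18  22  23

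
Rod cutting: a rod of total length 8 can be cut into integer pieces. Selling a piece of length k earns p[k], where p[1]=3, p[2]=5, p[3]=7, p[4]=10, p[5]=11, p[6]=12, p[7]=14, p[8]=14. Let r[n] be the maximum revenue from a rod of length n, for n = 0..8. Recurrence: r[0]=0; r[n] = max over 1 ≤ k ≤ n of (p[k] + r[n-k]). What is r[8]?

24

   n    0    1    2    3    4    5    6    7    8
r[n]    0    3    6    9   12   15   18   21   24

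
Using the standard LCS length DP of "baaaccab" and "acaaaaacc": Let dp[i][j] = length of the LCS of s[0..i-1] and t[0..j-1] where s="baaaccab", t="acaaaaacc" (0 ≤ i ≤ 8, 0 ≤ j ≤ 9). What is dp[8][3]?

   ''  a  c  a  a  a  a  a  c  c
''  0  0  0  0  0  0  0  0  0  0
 b  0  0  0  0  0  0  0  0  0  0
 a  0  1  1  1  1  1  1  1  1  1
 a  0  1  1  2  2  2  2  2  2  2
 a  0  1  1  2  3  3  3  3  3  3
 c  0  1  2  2  3  3  3  3  4  4
 c  0  1  2  2  3  3  3  3  4  5
 a  0  1  2  3  3  4  4  4  4  5
 b  0  1  2  3  3  4  4  4  4  5

3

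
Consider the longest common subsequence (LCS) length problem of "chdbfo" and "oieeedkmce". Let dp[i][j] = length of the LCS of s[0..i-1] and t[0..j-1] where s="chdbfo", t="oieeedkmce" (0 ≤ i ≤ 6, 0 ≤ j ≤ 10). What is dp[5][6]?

1

   ''  o  i  e  e  e  d  k  m  c  e
''  0  0  0  0  0  0  0  0  0  0  0
 c  0  0  0  0  0  0  0  0  0  1  1
 h  0  0  0  0  0  0  0  0  0  1  1
 d  0  0  0  0  0  0  1  1  1  1  1
 b  0  0  0  0  0  0  1  1  1  1  1
 f  0  0  0  0  0  0  1  1  1  1  1
 o  0  1  1  1  1  1  1  1  1  1  1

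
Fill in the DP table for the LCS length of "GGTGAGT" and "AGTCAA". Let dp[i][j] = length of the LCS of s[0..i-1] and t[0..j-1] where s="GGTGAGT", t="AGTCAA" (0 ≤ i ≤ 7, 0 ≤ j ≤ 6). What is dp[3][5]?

   ''  A  G  T  C  A  A
''  0  0  0  0  0  0  0
 G  0  0  1  1  1  1  1
 G  0  0  1  1  1  1  1
 T  0  0  1  2  2  2  2
 G  0  0  1  2  2  2  2
 A  0  1  1  2  2  3  3
 G  0  1  2  2  2  3  3
 T  0  1  2  3  3  3  3

2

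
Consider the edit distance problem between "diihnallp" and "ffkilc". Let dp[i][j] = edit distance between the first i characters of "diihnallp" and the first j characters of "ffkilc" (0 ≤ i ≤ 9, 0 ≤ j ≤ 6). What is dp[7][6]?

   ''  f  f  k  i  l  c
''  0  1  2  3  4  5  6
 d  1  1  2  3  4  5  6
 i  2  2  2  3  3  4  5
 i  3  3  3  3  3  4  5
 h  4  4  4  4  4  4  5
 n  5  5  5  5  5  5  5
 a  6  6  6  6  6  6  6
 l  7  7  7  7  7  6  7
 l  8  8  8  8  8  7  7
 p  9  9  9  9  9  8  8

7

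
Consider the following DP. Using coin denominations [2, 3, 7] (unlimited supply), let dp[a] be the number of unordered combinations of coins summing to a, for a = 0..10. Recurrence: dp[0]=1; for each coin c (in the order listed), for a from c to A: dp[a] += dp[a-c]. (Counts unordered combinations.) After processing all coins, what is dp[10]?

3

after  coin     0     1     2     3     4     5     6     7     8     9    10
          2     1     0     1     0     1     0     1     0     1     0     1
          3     1     0     1     1     1     1     2     1     2     2     2
          7     1     0     1     1     1     1     2     2     2     3     3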